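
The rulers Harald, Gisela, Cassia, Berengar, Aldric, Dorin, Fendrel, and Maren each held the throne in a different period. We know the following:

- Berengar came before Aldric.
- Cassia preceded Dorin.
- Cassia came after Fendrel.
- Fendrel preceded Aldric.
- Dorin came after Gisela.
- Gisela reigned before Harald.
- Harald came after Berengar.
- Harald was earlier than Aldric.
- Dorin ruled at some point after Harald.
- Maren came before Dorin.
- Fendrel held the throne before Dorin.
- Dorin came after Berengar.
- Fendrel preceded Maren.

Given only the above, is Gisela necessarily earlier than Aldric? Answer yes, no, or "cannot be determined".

yes

Chain the constraints: Gisela → Harald → Aldric. Each link is directly stated, so Gisela comes before Aldric.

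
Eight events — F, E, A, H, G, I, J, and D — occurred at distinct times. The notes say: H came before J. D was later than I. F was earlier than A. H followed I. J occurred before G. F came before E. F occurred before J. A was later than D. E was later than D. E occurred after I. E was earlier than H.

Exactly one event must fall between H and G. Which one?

J

Tracing the constraints gives H → J → G, so J sits after H and before G.
No other event is forced both after H and before G.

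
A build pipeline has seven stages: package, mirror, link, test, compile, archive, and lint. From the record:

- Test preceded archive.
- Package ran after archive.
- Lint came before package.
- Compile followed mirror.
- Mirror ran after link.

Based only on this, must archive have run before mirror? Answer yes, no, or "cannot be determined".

cannot be determined

No chain of stated constraints runs from archive to mirror, and none runs from mirror to archive either.
So the relative order of archive and mirror is not fixed by the given facts.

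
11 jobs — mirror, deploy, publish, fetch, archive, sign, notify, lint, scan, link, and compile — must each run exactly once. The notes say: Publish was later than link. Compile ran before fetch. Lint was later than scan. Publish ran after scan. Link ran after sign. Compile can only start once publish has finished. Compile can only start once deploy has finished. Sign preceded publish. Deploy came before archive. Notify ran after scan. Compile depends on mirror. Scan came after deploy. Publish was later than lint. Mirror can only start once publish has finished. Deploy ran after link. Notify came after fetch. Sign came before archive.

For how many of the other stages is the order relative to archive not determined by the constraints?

Forced before archive: deploy, link, and sign.
That leaves compile, fetch, lint, mirror, notify, publish, and scan with no forced order relative to archive — 7.

7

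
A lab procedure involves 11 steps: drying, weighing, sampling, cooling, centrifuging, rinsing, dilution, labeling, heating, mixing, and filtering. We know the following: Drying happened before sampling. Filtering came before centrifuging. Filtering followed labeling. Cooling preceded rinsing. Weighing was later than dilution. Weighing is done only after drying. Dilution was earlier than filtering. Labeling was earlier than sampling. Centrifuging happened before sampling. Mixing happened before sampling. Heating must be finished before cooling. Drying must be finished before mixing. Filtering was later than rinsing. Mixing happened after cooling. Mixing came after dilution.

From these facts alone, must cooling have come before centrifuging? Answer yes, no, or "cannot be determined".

yes

Chain the constraints: cooling → rinsing → filtering → centrifuging. Each link is directly stated, so cooling comes before centrifuging.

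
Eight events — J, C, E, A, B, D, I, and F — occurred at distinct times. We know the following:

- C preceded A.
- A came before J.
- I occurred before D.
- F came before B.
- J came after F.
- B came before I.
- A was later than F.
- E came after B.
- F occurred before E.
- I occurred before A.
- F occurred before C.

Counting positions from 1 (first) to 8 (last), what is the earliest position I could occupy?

B and F must both come before I — 2 forced predecessors.
Nothing else is forced ahead of I, so its earliest slot is position 2 + 1 = 3.

3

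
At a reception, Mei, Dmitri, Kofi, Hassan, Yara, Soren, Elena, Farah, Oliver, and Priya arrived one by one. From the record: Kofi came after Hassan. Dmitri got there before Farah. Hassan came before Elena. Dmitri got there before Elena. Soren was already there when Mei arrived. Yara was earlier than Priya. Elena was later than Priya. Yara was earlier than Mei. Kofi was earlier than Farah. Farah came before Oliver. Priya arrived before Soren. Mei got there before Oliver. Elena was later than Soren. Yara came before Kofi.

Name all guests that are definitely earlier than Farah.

Dmitri, Hassan, Kofi, Yara

Directly stated before Farah: Dmitri and Kofi.
Hassan reaches Farah via Hassan → Kofi → Farah.
Yara reaches Farah via Yara → Kofi → Farah.
No chain forces Priya (or any of the others) ahead of Farah.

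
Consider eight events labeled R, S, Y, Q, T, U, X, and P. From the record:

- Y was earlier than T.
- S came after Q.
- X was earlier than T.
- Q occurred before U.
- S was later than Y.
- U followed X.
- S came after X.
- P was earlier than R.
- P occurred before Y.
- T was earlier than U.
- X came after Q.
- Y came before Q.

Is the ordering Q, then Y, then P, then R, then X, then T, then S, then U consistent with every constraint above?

no

The constraints require P before Y, but in the proposed sequence Y appears ahead of P. That one violation is enough.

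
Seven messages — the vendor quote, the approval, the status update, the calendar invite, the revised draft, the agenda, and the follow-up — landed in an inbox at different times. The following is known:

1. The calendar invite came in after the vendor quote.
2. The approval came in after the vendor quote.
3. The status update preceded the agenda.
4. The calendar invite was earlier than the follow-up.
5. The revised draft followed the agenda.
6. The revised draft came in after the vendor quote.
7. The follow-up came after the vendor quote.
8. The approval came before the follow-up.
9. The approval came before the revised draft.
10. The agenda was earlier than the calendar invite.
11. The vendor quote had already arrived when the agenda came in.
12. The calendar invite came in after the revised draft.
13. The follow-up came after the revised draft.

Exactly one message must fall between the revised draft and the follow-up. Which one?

the calendar invite

Tracing the constraints gives the revised draft → the calendar invite → the follow-up, so the calendar invite sits after the revised draft and before the follow-up.
No other message is forced both after the revised draft and before the follow-up.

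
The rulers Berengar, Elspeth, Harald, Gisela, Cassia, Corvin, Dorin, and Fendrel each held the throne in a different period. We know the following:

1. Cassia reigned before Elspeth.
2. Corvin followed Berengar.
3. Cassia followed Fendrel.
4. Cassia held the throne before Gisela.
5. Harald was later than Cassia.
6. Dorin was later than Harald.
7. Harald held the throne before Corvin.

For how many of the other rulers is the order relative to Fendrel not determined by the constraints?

1

Forced after Fendrel: Cassia, Corvin, Dorin, Elspeth, Gisela, and Harald.
That leaves Berengar with no forced order relative to Fendrel — 1.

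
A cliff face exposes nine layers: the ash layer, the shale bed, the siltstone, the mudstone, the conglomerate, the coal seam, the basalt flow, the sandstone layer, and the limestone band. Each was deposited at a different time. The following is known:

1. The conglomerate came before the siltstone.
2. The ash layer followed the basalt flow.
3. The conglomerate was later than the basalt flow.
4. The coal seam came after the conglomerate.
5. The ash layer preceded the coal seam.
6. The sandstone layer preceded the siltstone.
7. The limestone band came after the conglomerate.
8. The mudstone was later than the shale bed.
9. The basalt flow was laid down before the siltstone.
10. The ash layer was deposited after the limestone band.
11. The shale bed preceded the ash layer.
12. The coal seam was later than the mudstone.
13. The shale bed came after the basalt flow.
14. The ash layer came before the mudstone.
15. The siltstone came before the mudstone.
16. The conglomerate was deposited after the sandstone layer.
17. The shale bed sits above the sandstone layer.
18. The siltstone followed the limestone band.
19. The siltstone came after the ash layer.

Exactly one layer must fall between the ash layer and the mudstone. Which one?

Tracing the constraints gives the ash layer → the siltstone → the mudstone, so the siltstone sits after the ash layer and before the mudstone.
No other layer is forced both after the ash layer and before the mudstone.

the siltstone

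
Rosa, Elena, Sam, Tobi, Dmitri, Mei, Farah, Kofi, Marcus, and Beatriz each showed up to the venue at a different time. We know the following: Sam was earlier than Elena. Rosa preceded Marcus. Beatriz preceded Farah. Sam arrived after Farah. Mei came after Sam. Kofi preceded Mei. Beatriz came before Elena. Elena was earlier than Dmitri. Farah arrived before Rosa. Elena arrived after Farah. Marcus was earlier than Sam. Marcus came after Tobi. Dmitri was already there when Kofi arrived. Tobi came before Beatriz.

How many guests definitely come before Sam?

Directly stated before Sam: Farah and Marcus.
Beatriz reaches Sam via Beatriz → Farah → Sam.
Rosa reaches Sam via Rosa → Marcus → Sam.
Tobi reaches Sam via Tobi → Marcus → Sam.
That's Beatriz, Farah, Marcus, Rosa, and Tobi — 5 in all.

5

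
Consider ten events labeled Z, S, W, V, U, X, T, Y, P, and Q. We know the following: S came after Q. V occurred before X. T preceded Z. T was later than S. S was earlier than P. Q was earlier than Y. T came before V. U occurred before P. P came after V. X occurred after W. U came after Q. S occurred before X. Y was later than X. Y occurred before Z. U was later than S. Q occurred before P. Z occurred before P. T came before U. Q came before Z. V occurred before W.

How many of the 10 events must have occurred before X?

Directly stated before X: S, V, and W.
Q reaches X via Q → S → X.
T reaches X via T → V → X.
No chain forces P (or any of the others) ahead of X.
That's Q, S, T, V, and W — 5 in all.

5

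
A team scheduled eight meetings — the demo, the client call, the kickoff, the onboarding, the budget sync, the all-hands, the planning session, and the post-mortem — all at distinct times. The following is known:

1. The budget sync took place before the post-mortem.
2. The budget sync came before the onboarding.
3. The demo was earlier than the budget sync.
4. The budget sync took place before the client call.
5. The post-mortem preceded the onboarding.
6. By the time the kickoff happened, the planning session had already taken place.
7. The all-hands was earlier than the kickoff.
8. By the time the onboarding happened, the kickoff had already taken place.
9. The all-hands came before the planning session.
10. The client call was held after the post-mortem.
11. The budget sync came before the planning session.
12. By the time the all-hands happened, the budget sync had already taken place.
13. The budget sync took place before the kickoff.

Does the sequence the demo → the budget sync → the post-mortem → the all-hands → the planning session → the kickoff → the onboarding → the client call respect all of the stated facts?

Check each stated constraint against the proposed order — e.g. the post-mortem is ahead of the client call; the budget sync is ahead of the client call. Every pair is in the required order; nothing is violated.

yes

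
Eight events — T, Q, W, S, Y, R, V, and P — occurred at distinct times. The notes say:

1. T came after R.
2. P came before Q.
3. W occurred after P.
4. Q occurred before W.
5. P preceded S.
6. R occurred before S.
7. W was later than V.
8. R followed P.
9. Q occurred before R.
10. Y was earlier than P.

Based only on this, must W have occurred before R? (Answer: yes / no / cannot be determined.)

cannot be determined

No chain of stated constraints runs from W to R, and none runs from R to W either.
So the relative order of W and R is not fixed by the given facts.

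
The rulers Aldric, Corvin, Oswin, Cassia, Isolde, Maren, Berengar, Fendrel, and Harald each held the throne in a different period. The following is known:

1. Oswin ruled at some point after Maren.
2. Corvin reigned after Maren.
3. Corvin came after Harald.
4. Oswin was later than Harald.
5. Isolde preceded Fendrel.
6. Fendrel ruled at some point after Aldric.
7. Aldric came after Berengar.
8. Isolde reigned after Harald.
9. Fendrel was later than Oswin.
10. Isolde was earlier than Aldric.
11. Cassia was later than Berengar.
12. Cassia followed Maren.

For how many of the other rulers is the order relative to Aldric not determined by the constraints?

Forced before Aldric: Berengar, Harald, and Isolde; forced after Aldric: Fendrel.
That leaves Cassia, Corvin, Maren, and Oswin with no forced order relative to Aldric — 4.

4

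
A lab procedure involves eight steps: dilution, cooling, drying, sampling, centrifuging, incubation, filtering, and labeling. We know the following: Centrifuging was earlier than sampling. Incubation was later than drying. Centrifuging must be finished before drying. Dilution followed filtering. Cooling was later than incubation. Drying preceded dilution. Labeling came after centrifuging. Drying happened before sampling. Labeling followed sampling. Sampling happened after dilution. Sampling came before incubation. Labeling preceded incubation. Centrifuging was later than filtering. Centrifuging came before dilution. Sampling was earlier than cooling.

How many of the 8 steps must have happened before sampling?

4

Directly stated before sampling: centrifuging, dilution, and drying.
Filtering reaches sampling via filtering → dilution → sampling.
No chain forces labeling (or any of the others) ahead of sampling.
That's centrifuging, dilution, drying, and filtering — 4 in all.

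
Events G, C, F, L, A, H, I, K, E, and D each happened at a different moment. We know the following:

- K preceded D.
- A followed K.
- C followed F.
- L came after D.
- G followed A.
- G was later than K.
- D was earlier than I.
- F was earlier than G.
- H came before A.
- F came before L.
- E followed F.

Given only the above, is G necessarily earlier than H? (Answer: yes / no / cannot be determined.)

no

Tracing the constraints gives H → A → G, so H must come before G.
That means G cannot be before H.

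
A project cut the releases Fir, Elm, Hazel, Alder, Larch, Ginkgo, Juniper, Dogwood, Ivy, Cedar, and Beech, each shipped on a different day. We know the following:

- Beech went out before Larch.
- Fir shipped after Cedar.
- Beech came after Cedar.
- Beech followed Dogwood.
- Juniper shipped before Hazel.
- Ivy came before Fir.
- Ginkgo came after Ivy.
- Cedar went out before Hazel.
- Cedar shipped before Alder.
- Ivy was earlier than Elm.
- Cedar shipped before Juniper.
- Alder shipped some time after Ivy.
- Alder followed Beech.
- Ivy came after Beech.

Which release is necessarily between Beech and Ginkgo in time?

Ivy

Tracing the constraints gives Beech → Ivy → Ginkgo, so Ivy sits after Beech and before Ginkgo.
No other release is forced both after Beech and before Ginkgo.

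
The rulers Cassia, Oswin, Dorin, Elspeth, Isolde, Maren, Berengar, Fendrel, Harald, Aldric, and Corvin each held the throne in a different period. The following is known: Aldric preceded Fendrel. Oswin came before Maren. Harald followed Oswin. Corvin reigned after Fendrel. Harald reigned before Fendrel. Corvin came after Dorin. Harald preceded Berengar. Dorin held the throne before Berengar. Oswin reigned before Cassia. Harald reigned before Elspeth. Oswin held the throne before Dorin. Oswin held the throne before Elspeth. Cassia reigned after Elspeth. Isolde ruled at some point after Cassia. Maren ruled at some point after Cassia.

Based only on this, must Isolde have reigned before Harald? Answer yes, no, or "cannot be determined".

Tracing the constraints gives Harald → Elspeth → Cassia → Isolde, so Harald must come before Isolde.
That means Isolde cannot be before Harald.

no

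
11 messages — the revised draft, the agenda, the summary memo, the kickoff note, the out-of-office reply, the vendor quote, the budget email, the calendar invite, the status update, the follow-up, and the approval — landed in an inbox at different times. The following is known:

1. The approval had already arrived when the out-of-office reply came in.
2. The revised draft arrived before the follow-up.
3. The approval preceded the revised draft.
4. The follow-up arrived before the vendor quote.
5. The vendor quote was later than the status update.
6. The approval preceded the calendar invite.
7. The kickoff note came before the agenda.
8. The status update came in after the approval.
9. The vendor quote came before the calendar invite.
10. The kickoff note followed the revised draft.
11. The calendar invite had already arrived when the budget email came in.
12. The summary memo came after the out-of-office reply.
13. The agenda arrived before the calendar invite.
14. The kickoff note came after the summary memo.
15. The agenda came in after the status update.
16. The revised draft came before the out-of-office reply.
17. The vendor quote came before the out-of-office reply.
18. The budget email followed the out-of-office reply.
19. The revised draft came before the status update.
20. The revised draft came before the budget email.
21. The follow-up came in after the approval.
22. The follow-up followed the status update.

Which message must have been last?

Every other message has a chain of constraints placing it before the budget email, so the budget email is last.

the budget email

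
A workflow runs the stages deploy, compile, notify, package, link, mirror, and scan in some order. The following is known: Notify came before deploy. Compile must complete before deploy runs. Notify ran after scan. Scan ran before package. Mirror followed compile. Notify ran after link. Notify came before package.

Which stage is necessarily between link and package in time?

notify

Tracing the constraints gives link → notify → package, so notify sits after link and before package.
No other stage is forced both after link and before package.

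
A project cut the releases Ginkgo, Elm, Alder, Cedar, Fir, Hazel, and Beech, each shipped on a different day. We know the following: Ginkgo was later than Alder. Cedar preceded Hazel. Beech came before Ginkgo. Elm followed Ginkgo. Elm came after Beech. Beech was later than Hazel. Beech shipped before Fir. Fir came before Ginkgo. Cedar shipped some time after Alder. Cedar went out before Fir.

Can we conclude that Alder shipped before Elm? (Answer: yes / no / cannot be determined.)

yes

Chain the constraints: Alder → Ginkgo → Elm. Each link is directly stated, so Alder comes before Elm.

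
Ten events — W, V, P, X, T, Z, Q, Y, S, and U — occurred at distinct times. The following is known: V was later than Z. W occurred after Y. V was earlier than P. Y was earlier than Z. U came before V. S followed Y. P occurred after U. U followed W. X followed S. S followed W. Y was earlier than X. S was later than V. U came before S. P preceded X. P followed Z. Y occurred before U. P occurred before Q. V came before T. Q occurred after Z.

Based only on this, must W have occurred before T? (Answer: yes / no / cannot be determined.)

yes

Chain the constraints: W → U → V → T. Each link is directly stated, so W comes before T.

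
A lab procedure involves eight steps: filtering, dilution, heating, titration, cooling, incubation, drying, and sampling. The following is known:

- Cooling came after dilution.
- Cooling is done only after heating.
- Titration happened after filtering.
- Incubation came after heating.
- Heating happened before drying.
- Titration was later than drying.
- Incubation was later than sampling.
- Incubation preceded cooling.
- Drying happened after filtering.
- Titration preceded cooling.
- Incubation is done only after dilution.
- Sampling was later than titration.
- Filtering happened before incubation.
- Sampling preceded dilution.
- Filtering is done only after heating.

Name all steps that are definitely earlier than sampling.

Directly stated before sampling: titration.
Drying reaches sampling via drying → titration → sampling.
Filtering reaches sampling via filtering → titration → sampling.
Heating reaches sampling via heating → drying → titration → sampling.
No chain forces dilution (or any of the others) ahead of sampling.

drying, filtering, heating, titration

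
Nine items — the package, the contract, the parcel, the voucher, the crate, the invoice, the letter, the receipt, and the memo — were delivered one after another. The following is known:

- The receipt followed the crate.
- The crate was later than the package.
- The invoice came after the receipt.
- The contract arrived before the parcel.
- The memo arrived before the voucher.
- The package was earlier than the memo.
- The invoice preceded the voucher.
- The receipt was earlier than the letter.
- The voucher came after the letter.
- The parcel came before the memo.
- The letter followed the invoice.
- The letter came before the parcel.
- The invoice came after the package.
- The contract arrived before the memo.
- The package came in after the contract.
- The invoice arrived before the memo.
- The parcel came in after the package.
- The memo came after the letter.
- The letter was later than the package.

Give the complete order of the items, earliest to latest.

The constraints fix every adjacent pair, so only one ordering works:
the contract → the package → the crate → the receipt → the invoice → the letter → the parcel → the memo → the voucher.

the contract, the package, the crate, the receipt, the invoice, the letter, the parcel, the memo, the voucher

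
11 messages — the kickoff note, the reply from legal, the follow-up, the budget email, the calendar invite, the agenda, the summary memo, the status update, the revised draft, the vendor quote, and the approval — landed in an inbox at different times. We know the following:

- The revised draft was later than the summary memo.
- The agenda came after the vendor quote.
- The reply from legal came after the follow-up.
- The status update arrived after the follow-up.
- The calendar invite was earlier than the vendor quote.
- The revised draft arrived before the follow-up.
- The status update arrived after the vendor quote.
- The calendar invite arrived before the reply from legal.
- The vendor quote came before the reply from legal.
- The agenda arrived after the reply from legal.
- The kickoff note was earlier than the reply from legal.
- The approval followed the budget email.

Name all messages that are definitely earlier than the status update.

the calendar invite, the follow-up, the revised draft, the summary memo, the vendor quote

Directly stated before the status update: the follow-up and the vendor quote.
The calendar invite reaches the status update via the calendar invite → the vendor quote → the status update.
The revised draft reaches the status update via the revised draft → the follow-up → the status update.
The summary memo reaches the status update via the summary memo → the revised draft → the follow-up → the status update.
No chain forces the kickoff note (or any of the others) ahead of the status update.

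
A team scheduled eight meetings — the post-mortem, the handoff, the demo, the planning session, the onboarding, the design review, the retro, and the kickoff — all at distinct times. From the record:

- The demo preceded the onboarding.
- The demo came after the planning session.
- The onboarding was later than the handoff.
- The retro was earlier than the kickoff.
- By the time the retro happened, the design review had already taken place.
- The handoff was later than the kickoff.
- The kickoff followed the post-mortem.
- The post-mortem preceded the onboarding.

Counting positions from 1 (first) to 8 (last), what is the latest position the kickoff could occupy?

6

The kickoff must come before the handoff and the onboarding — 2 meetings forced after it.
Everything else can be placed before the kickoff in some valid order, so the kickoff can sit as late as position 8 − 2 = 6.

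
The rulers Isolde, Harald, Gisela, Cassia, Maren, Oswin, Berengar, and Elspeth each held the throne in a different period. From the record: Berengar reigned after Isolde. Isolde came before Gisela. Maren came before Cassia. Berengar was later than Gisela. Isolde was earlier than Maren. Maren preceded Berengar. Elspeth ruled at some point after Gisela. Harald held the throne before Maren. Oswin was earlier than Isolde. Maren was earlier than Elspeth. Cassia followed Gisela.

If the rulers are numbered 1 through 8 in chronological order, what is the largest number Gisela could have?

5

Gisela must come before Berengar, Cassia, and Elspeth — 3 rulers forced after them.
Everything else can be placed before Gisela in some valid order, so Gisela can sit as late as position 8 − 3 = 5.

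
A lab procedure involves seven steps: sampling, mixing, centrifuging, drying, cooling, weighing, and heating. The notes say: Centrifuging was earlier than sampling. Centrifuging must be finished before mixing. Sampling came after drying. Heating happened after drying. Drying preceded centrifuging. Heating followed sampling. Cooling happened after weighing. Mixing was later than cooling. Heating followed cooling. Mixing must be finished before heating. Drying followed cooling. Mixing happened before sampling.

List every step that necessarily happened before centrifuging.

cooling, drying, weighing

Directly stated before centrifuging: drying.
Cooling reaches centrifuging via cooling → drying → centrifuging.
Weighing reaches centrifuging via weighing → cooling → drying → centrifuging.
No chain forces heating (or any of the others) ahead of centrifuging.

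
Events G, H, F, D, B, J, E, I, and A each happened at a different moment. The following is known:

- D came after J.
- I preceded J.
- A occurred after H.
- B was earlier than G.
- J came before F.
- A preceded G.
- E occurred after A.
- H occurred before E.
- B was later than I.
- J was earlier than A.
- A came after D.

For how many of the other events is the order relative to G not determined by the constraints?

2

Forced before G: A, B, D, H, I, and J.
That leaves E and F with no forced order relative to G — 2.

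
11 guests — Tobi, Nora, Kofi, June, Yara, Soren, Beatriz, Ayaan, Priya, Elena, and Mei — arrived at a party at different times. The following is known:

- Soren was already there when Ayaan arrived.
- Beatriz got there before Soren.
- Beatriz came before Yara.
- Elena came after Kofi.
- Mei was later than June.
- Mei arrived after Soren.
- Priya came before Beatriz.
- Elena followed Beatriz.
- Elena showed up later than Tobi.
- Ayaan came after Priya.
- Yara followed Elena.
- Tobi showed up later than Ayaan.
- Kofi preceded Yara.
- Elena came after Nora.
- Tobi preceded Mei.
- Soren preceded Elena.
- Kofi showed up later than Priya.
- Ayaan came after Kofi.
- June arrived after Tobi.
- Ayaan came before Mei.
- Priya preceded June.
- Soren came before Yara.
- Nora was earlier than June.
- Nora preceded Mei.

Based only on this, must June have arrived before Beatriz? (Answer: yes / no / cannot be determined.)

Tracing the constraints gives Beatriz → Soren → Ayaan → Tobi → June, so Beatriz must come before June.
That means June cannot be before Beatriz.

no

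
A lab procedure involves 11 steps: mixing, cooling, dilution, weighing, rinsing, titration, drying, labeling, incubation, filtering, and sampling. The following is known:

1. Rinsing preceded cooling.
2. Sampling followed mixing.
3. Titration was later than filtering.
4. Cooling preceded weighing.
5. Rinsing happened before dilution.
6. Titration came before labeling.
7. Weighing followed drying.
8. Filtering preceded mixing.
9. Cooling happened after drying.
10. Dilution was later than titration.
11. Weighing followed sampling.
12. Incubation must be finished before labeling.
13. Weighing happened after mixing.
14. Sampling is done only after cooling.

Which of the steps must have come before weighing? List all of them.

Directly stated before weighing: cooling, drying, mixing, and sampling.
Filtering reaches weighing via filtering → mixing → weighing.
Rinsing reaches weighing via rinsing → cooling → weighing.

cooling, drying, filtering, mixing, rinsing, sampling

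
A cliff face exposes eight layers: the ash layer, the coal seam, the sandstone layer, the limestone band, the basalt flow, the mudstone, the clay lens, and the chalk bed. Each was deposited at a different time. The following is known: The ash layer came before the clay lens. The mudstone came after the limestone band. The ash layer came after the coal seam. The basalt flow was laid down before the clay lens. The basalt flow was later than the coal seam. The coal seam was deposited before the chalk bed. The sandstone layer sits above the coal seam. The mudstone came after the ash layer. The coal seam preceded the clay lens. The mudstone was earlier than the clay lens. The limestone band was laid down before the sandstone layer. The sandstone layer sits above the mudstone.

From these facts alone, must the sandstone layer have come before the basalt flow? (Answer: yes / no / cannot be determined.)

cannot be determined

No chain of stated constraints runs from the sandstone layer to the basalt flow, and none runs from the basalt flow to the sandstone layer either.
So the relative order of the sandstone layer and the basalt flow is not fixed by the given facts.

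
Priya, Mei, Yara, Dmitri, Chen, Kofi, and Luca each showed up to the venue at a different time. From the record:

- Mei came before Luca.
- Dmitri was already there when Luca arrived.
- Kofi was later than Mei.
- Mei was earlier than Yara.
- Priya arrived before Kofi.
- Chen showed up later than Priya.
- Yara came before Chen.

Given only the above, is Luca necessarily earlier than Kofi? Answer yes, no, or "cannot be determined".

No chain of stated constraints runs from Luca to Kofi, and none runs from Kofi to Luca either.
So the relative order of Luca and Kofi is not fixed by the given facts.

cannot be determined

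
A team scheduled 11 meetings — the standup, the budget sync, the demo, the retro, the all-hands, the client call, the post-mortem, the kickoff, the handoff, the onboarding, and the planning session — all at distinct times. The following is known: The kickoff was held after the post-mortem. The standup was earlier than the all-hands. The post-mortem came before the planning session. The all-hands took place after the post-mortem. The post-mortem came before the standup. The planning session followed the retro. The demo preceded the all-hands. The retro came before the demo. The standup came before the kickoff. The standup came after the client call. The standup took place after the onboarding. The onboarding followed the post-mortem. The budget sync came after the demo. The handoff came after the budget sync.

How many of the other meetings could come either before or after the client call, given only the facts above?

Forced after the client call: the all-hands, the kickoff, and the standup.
That leaves the budget sync, the demo, the handoff, the onboarding, the planning session, the post-mortem, and the retro with no forced order relative to the client call — 7.

7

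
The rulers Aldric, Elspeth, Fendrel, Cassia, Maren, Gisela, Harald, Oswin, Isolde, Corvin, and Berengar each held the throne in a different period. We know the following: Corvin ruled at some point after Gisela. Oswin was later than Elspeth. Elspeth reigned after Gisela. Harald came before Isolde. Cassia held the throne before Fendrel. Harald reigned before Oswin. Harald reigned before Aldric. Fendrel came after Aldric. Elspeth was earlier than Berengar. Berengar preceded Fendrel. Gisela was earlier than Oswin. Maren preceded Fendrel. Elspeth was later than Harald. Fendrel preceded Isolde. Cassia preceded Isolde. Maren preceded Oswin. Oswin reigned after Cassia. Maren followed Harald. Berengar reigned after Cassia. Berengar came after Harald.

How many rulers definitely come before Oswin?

5

Directly stated before Oswin: Cassia, Elspeth, Gisela, Harald, and Maren.
That's Cassia, Elspeth, Gisela, Harald, and Maren — 5 in all.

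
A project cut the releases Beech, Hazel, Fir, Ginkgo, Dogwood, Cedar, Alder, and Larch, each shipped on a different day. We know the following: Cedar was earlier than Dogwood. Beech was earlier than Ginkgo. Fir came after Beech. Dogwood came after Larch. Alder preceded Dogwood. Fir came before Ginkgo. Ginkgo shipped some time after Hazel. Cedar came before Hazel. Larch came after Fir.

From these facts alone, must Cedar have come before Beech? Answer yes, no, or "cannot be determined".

No chain of stated constraints runs from Cedar to Beech, and none runs from Beech to Cedar either.
So the relative order of Cedar and Beech is not fixed by the given facts.

cannot be determined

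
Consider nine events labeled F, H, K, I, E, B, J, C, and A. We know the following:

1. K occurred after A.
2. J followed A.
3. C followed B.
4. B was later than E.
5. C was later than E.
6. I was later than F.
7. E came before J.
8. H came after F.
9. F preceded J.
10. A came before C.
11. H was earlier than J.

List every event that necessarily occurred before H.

Directly stated before H: F.

F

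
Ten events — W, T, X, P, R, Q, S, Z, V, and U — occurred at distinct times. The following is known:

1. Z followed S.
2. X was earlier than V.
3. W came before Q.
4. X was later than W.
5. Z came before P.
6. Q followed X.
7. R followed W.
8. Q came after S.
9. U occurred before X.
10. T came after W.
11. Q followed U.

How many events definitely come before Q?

4

Directly stated before Q: S, U, W, and X.
No chain forces Z (or any of the others) ahead of Q.
That's S, U, W, and X — 4 in all.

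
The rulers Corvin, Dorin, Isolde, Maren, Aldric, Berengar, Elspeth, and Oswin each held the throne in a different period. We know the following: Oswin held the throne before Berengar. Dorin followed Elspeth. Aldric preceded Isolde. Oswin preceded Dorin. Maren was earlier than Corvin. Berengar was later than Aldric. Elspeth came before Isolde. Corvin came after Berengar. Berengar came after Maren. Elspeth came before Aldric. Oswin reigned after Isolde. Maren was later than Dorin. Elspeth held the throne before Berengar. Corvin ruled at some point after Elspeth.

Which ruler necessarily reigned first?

Elspeth has a chain of constraints placing them before every other ruler, so Elspeth must be first.

Elspeth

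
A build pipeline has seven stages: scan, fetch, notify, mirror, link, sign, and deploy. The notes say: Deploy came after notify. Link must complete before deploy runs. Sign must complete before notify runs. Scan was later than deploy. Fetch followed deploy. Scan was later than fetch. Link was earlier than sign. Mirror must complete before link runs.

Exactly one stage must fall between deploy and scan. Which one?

Tracing the constraints gives deploy → fetch → scan, so fetch sits after deploy and before scan.
No other stage is forced both after deploy and before scan.

fetch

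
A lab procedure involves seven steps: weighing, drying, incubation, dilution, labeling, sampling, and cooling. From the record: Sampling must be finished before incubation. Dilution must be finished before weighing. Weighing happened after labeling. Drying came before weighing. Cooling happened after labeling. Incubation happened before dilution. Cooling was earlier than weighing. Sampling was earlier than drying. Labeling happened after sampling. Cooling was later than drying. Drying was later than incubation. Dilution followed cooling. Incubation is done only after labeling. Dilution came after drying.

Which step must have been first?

Sampling has a chain of constraints placing it before every other step, so sampling must be first.

sampling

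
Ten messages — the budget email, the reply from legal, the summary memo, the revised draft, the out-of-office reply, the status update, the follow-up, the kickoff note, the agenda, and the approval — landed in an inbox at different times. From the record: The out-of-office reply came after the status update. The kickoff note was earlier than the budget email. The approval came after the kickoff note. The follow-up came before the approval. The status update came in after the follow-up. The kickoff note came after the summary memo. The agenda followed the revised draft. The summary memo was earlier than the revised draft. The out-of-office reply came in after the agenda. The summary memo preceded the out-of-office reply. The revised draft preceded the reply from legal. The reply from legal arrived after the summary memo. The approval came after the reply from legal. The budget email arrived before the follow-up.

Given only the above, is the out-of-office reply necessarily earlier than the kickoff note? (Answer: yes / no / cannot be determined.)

no

Tracing the constraints gives the kickoff note → the budget email → the follow-up → the status update → the out-of-office reply, so the kickoff note must come before the out-of-office reply.
That means the out-of-office reply cannot be before the kickoff note.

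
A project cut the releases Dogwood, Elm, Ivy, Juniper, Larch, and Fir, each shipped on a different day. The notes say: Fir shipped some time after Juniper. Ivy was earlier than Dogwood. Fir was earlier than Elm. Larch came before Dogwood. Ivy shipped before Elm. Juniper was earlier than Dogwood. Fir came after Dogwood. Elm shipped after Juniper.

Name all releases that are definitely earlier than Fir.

Dogwood, Ivy, Juniper, Larch

Directly stated before Fir: Dogwood and Juniper.
Ivy reaches Fir via Ivy → Dogwood → Fir.
Larch reaches Fir via Larch → Dogwood → Fir.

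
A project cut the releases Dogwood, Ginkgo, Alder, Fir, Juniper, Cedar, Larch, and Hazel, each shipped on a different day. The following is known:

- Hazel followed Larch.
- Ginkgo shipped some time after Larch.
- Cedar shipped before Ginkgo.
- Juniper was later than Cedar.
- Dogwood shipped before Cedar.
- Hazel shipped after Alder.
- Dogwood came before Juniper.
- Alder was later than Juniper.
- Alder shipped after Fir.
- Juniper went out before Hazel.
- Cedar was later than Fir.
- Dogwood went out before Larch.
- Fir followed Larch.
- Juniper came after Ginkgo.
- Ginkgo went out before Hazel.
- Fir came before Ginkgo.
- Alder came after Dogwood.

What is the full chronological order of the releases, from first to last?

Dogwood, Larch, Fir, Cedar, Ginkgo, Juniper, Alder, Hazel

The constraints fix every adjacent pair, so only one ordering works:
Dogwood → Larch → Fir → Cedar → Ginkgo → Juniper → Alder → Hazel.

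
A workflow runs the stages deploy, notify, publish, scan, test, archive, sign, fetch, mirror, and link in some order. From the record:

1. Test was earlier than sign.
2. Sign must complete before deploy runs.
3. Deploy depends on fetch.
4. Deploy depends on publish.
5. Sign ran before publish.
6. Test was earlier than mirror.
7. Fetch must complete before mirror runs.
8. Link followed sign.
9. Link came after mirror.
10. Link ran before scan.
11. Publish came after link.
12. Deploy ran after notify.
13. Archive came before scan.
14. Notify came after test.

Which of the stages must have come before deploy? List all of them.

fetch, link, mirror, notify, publish, sign, test

Directly stated before deploy: fetch, notify, publish, and sign.
Link reaches deploy via link → publish → deploy.
Mirror reaches deploy via mirror → link → publish → deploy.
Test reaches deploy via test → sign → deploy.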